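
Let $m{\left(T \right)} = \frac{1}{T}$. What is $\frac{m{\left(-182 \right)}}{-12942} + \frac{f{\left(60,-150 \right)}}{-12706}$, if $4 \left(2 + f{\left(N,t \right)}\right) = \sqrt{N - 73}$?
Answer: $\frac{2361797}{14964135732} - \frac{i \sqrt{13}}{50824} \approx 0.00015783 - 7.0942 \cdot 10^{-5} i$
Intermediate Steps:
$f{\left(N,t \right)} = -2 + \frac{\sqrt{-73 + N}}{4}$ ($f{\left(N,t \right)} = -2 + \frac{\sqrt{N - 73}}{4} = -2 + \frac{\sqrt{-73 + N}}{4}$)
$\frac{m{\left(-182 \right)}}{-12942} + \frac{f{\left(60,-150 \right)}}{-12706} = \frac{1}{\left(-182\right) \left(-12942\right)} + \frac{-2 + \frac{\sqrt{-73 + 60}}{4}}{-12706} = \left(- \frac{1}{182}\right) \left(- \frac{1}{12942}\right) + \left(-2 + \frac{\sqrt{-13}}{4}\right) \left(- \frac{1}{12706}\right) = \frac{1}{2355444} + \left(-2 + \frac{i \sqrt{13}}{4}\right) \left(- \frac{1}{12706}\right) = \frac{1}{2355444} + \left(\frac{1}{6353} - \frac{i \sqrt{13}}{50824}\right) = \frac{2361797}{14964135732} - \frac{i \sqrt{13}}{50824}$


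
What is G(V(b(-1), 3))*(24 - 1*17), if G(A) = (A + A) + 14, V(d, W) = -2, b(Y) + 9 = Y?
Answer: 70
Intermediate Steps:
b(Y) = -9 + Y
G(A) = 14 + 2*A (G(A) = 2*A + 14 = 14 + 2*A)
G(V(b(-1), 3))*(24 - 1*17) = (14 + 2*(-2))*(24 - 1*17) = (14 - 4)*(24 - 17) = 10*7 = 70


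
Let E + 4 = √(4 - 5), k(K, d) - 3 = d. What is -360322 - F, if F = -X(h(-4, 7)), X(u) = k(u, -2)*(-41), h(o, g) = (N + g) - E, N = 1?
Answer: -360363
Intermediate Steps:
k(K, d) = 3 + d
E = -4 + I (E = -4 + √(4 - 5) = -4 + √(-1) = -4 + I ≈ -4.0 + 1.0*I)
h(o, g) = 5 + g - I (h(o, g) = (1 + g) - (-4 + I) = (1 + g) + (4 - I) = 5 + g - I)
X(u) = -41 (X(u) = (3 - 2)*(-41) = 1*(-41) = -41)
F = 41 (F = -1*(-41) = 41)
-360322 - F = -360322 - 1*41 = -360322 - 41 = -360363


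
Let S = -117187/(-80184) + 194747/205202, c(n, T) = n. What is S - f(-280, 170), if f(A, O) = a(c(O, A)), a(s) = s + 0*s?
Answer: -1378751659169/8226958584 ≈ -167.59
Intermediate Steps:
a(s) = s (a(s) = s + 0 = s)
f(A, O) = O
S = 19831300111/8226958584 (S = -117187*(-1/80184) + 194747*(1/205202) = 117187/80184 + 194747/205202 = 19831300111/8226958584 ≈ 2.4105)
S - f(-280, 170) = 19831300111/8226958584 - 1*170 = 19831300111/8226958584 - 170 = -1378751659169/8226958584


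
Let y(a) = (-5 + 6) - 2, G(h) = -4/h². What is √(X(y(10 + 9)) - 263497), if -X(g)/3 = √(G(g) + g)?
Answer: √(-263497 - 3*I*√5) ≈ 0.007 - 513.32*I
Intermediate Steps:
G(h) = -4/h²
y(a) = -1 (y(a) = 1 - 2 = -1)
X(g) = -3*√(g - 4/g²) (X(g) = -3*√(-4/g² + g) = -3*√(g - 4/g²))
√(X(y(10 + 9)) - 263497) = √(-3*√(-1 - 4/(-1)²) - 263497) = √(-3*√(-1 - 4*1) - 263497) = √(-3*√(-1 - 4) - 263497) = √(-3*I*√5 - 263497) = √(-263497 - 3*I*√5)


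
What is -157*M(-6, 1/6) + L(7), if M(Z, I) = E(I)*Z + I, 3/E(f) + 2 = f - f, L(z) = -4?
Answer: -8659/6 ≈ -1443.2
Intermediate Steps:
E(f) = -3/2 (E(f) = 3/(-2 + (f - f)) = 3/(-2 + 0) = 3/(-2) = 3*(-½) = -3/2)
M(Z, I) = I - 3*Z/2 (M(Z, I) = -3*Z/2 + I = I - 3*Z/2)
-157*M(-6, 1/6) + L(7) = -157*(1/6 - 3/2*(-6)) - 4 = -157*(1*(⅙) + 9) - 4 = -157*(⅙ + 9) - 4 = -157*55/6 - 4 = -8635/6 - 4 = -8659/6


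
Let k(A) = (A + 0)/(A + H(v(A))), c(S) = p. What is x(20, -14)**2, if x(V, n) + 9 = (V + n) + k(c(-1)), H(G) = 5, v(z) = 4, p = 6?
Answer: 729/121 ≈ 6.0248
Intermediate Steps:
c(S) = 6
k(A) = A/(5 + A) (k(A) = (A + 0)/(A + 5) = A/(5 + A))
x(V, n) = -93/11 + V + n (x(V, n) = -9 + ((V + n) + 6/(5 + 6)) = -9 + ((V + n) + 6/11) = -9 + (6/11 + V + n) = -93/11 + V + n)
x(20, -14)**2 = (-93/11 + 20 - 14)**2 = (-27/11)**2 = 729/121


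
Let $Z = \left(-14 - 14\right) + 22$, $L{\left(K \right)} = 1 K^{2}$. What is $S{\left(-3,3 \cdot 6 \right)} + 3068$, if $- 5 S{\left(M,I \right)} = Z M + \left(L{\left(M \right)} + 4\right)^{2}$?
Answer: $\frac{15153}{5} \approx 3030.6$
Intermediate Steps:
$L{\left(K \right)} = K^{2}$
$Z = -6$ ($Z = -28 + 22 = -6$)
$S{\left(M,I \right)} = - \frac{\left(4 + M^{2}\right)^{2}}{5} + \frac{6 M}{5}$ ($S{\left(M,I \right)} = - \frac{- 6 M + \left(M^{2} + 4\right)^{2}}{5} = - \frac{- 6 M + \left(4 + M^{2}\right)^{2}}{5} = - \frac{\left(4 + M^{2}\right)^{2} - 6 M}{5} = - \frac{\left(4 + M^{2}\right)^{2}}{5} + \frac{6 M}{5}$)
$S{\left(-3,3 \cdot 6 \right)} + 3068 = \left(- \frac{\left(4 + \left(-3\right)^{2}\right)^{2}}{5} + \frac{6}{5} \left(-3\right)\right) + 3068 = \left(- \frac{\left(4 + 9\right)^{2}}{5} - \frac{18}{5}\right) + 3068 = \left(- \frac{13^{2}}{5} - \frac{18}{5}\right) + 3068 = \left(\left(- \frac{1}{5}\right) 169 - \frac{18}{5}\right) + 3068 = \left(- \frac{169}{5} - \frac{18}{5}\right) + 3068 = - \frac{187}{5} + 3068 = \frac{15153}{5}$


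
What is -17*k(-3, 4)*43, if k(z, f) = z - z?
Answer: 0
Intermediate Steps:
k(z, f) = 0
-17*k(-3, 4)*43 = -17*0*43 = 0*43 = 0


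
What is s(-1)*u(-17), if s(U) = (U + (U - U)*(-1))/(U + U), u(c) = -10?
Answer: -5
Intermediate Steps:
s(U) = ½ (s(U) = (U + 0*(-1))/((2*U)) = (U + 0)*(1/(2*U)) = U*(1/(2*U)) = ½)
s(-1)*u(-17) = (½)*(-10) = -5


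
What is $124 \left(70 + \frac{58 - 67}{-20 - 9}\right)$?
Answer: $\frac{252836}{29} \approx 8718.5$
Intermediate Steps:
$124 \left(70 + \frac{58 - 67}{-20 - 9}\right) = 124 \left(70 - \frac{9}{-29}\right) = 124 \left(70 - - \frac{9}{29}\right) = 124 \left(70 + \frac{9}{29}\right) = 124 \cdot \frac{2039}{29} = \frac{252836}{29}$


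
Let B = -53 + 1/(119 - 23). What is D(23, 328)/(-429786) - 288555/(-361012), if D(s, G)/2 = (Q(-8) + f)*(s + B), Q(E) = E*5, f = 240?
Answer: 48130327130/58184213787 ≈ 0.82721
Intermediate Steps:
Q(E) = 5*E
B = -5087/96 (B = -53 + 1/96 = -5087/96 ≈ -52.990)
D(s, G) = -127175/6 + 400*s (D(s, G) = 2*((5*(-8) + 240)*(s - 5087/96)) = 2*((-40 + 240)*(-5087/96 + s)) = 2*(200*(-5087/96 + s)) = 2*(-127175/12 + 200*s) = -127175/6 + 400*s)
D(23, 328)/(-429786) - 288555/(-361012) = (-127175/6 + 400*23)/(-429786) - 288555/(-361012) = (-127175/6 + 9200)*(-1/429786) - 288555*(-1/361012) = -71975/6*(-1/429786) + 288555/361012 = 71975/2578716 + 288555/361012 = 48130327130/58184213787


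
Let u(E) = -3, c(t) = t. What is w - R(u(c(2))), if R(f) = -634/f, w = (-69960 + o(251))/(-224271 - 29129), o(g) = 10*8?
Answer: -4011149/19005 ≈ -211.06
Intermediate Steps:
o(g) = 80
w = 1747/6335 (w = (-69960 + 80)/(-224271 - 29129) = -69880/(-253400) = -69880*(-1/253400) = 1747/6335 ≈ 0.27577)
w - R(u(c(2))) = 1747/6335 - (-634)/(-3) = 1747/6335 - (-634)*(-1)/3 = 1747/6335 - 1*634/3 = 1747/6335 - 634/3 = -4011149/19005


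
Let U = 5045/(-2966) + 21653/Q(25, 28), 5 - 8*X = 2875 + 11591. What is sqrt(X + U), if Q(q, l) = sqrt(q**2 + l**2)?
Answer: sqrt(-126398255941914978 + 1073572439140048*sqrt(1409))/8358188 ≈ 35.107*I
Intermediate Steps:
Q(q, l) = sqrt(l**2 + q**2)
X = -14461/8 (X = 5/8 - (2875 + 11591)/8 = 5/8 - 1/8*14466 = 5/8 - 7233/4 = -14461/8 ≈ -1807.6)
U = -5045/2966 + 21653*sqrt(1409)/1409 (U = 5045/(-2966) + 21653/(sqrt(28**2 + 25**2)) = 5045*(-1/2966) + 21653/(sqrt(784 + 625)) = -5045/2966 + 21653/(sqrt(1409)) = -5045/2966 + 21653*(sqrt(1409)/1409) = -5045/2966 + 21653*sqrt(1409)/1409 ≈ 575.15)
sqrt(X + U) = sqrt(-14461/8 + (-5045/2966 + 21653*sqrt(1409)/1409)) = sqrt(-21465843/11864 + 21653*sqrt(1409)/1409)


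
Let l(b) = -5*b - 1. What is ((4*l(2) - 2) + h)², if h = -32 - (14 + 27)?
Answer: 14161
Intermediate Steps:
l(b) = -1 - 5*b
h = -73 (h = -32 - 1*41 = -32 - 41 = -73)
((4*l(2) - 2) + h)² = ((4*(-1 - 5*2) - 2) - 73)² = ((4*(-1 - 10) - 2) - 73)² = ((4*(-11) - 2) - 73)² = ((-44 - 2) - 73)² = (-46 - 73)² = (-119)² = 14161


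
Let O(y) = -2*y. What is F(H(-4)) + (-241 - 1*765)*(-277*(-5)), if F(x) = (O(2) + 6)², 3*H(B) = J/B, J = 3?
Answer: -1393306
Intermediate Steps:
H(B) = 1/B (H(B) = (3/B)/3 = 1/B)
F(x) = 4 (F(x) = (-2*2 + 6)² = (-4 + 6)² = 2² = 4)
F(H(-4)) + (-241 - 1*765)*(-277*(-5)) = 4 + (-241 - 1*765)*(-277*(-5)) = 4 + (-241 - 765)*1385 = 4 - 1006*1385 = 4 - 1393310 = -1393306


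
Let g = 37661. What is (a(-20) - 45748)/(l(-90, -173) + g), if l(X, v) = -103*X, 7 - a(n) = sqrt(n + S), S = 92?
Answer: -45741/46931 - 6*sqrt(2)/46931 ≈ -0.97482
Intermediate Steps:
a(n) = 7 - sqrt(92 + n) (a(n) = 7 - sqrt(n + 92) = 7 - sqrt(92 + n))
(a(-20) - 45748)/(l(-90, -173) + g) = ((7 - sqrt(92 - 20)) - 45748)/(-103*(-90) + 37661) = ((7 - sqrt(72)) - 45748)/(9270 + 37661) = ((7 - 6*sqrt(2)) - 45748)/46931 = ((7 - 6*sqrt(2)) - 45748)*(1/46931) = (-45741 - 6*sqrt(2))*(1/46931) = -45741/46931 - 6*sqrt(2)/46931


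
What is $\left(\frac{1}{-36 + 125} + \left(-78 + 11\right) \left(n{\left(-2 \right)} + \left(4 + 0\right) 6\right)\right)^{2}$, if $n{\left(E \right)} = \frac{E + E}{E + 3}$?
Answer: $\frac{14222709081}{7921} \approx 1.7956 \cdot 10^{6}$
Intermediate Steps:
$n{\left(E \right)} = \frac{2 E}{3 + E}$
$\left(\frac{1}{-36 + 125} + \left(-78 + 11\right) \left(n{\left(-2 \right)} + \left(4 + 0\right) 6\right)\right)^{2} = \left(\frac{1}{-36 + 125} + \left(-78 + 11\right) \left(2 \left(-2\right) \frac{1}{3 - 2} + \left(4 + 0\right) 6\right)\right)^{2} = \left(\frac{1}{89} - 67 \left(2 \left(-2\right) 1^{-1} + 4 \cdot 6\right)\right)^{2} = \left(\frac{1}{89} - 67 \left(2 \left(-2\right) 1 + 24\right)\right)^{2} = \left(\frac{1}{89} - 67 \left(-4 + 24\right)\right)^{2} = \left(\frac{1}{89} - 1340\right)^{2} = \left(- \frac{119259}{89}\right)^{2} = \frac{14222709081}{7921}$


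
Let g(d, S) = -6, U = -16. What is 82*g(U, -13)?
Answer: -492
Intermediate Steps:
82*g(U, -13) = 82*(-6) = -492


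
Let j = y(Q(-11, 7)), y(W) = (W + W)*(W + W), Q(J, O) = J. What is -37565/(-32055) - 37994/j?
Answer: -991501/12822 ≈ -77.328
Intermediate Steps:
y(W) = 4*W² (y(W) = (2*W)*(2*W) = 4*W²)
j = 484 (j = 4*(-11)² = 4*121 = 484)
-37565/(-32055) - 37994/j = -37565/(-32055) - 37994/484 = -37565*(-1/32055) - 37994*1/484 = 7513/6411 - 157/2 = -991501/12822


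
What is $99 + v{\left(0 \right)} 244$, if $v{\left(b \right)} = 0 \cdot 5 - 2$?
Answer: $-389$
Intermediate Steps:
$v{\left(b \right)} = -2$ ($v{\left(b \right)} = 0 - 2 = -2$)
$99 + v{\left(0 \right)} 244 = 99 - 488 = -389$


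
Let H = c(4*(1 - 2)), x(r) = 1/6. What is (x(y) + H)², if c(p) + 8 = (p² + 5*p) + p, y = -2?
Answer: 9025/36 ≈ 250.69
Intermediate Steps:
x(r) = ⅙
c(p) = -8 + p² + 6*p (c(p) = -8 + ((p² + 5*p) + p) = -8 + (p² + 6*p) = -8 + p² + 6*p)
H = -16 (H = -8 + (4*(1 - 2))² + 6*(4*(1 - 2)) = -8 + (4*(-1))² + 6*(4*(-1)) = -8 + (-4)² + 6*(-4) = -8 + 16 - 24 = -16)
(x(y) + H)² = (⅙ - 16)² = (-95/6)² = 9025/36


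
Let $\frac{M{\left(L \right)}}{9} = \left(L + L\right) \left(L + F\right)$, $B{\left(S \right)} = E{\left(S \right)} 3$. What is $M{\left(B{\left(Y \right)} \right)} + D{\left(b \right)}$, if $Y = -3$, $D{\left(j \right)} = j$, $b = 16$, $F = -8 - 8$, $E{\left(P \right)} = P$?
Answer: $4066$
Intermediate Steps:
$F = -16$ ($F = -8 - 8 = -16$)
$B{\left(S \right)} = 3 S$ ($B{\left(S \right)} = S 3 = 3 S$)
$M{\left(L \right)} = 18 L \left(-16 + L\right)$ ($M{\left(L \right)} = 9 \left(L + L\right) \left(L - 16\right) = 9 \cdot 2 L \left(-16 + L\right) = 18 L \left(-16 + L\right)$)
$M{\left(B{\left(Y \right)} \right)} + D{\left(b \right)} = 18 \cdot 3 \left(-3\right) \left(-16 + 3 \left(-3\right)\right) + 16 = 18 \left(-9\right) \left(-16 - 9\right) + 16 = 18 \left(-9\right) \left(-25\right) + 16 = 4050 + 16 = 4066$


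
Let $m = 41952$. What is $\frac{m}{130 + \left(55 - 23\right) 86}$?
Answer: $\frac{20976}{1441} \approx 14.557$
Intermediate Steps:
$\frac{m}{130 + \left(55 - 23\right) 86} = \frac{41952}{130 + \left(55 - 23\right) 86} = \frac{41952}{130 + 32 \cdot 86} = \frac{41952}{130 + 2752} = \frac{41952}{2882} = 41952 \cdot \frac{1}{2882} = \frac{20976}{1441}$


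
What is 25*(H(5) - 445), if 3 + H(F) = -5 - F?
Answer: -11450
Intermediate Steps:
H(F) = -8 - F (H(F) = -3 + (-5 - F) = -8 - F)
25*(H(5) - 445) = 25*((-8 - 1*5) - 445) = 25*((-8 - 5) - 445) = 25*(-13 - 445) = 25*(-458) = -11450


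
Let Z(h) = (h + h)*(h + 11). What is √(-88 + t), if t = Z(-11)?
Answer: 2*I*√22 ≈ 9.3808*I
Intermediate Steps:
Z(h) = 2*h*(11 + h) (Z(h) = (2*h)*(11 + h) = 2*h*(11 + h))
t = 0 (t = 2*(-11)*(11 - 11) = 2*(-11)*0 = 0)
√(-88 + t) = √(-88 + 0) = √(-88) = 2*I*√22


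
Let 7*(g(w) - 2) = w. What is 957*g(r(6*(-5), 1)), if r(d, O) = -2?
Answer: 11484/7 ≈ 1640.6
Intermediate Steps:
g(w) = 2 + w/7
957*g(r(6*(-5), 1)) = 957*(2 + (⅐)*(-2)) = 957*(2 - 2/7) = 957*(12/7) = 11484/7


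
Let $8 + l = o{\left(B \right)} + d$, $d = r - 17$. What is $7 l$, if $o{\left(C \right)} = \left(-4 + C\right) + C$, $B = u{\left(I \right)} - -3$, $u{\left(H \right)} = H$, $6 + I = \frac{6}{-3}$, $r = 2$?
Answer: $-259$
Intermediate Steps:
$I = -8$ ($I = -6 + \frac{6}{-3} = -6 + 6 \left(- \frac{1}{3}\right) = -6 - 2 = -8$)
$d = -15$ ($d = 2 - 17 = -15$)
$B = -5$ ($B = -8 - -3 = -8 + 3 = -5$)
$o{\left(C \right)} = -4 + 2 C$
$l = -37$ ($l = -8 + \left(\left(-4 + 2 \left(-5\right)\right) - 15\right) = -8 - 29 = -37$)
$7 l = 7 \left(-37\right) = -259$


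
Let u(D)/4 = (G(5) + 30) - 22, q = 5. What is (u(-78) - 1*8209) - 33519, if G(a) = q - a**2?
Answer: -41776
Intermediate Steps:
G(a) = 5 - a**2
u(D) = -48 (u(D) = 4*(((5 - 1*5**2) + 30) - 22) = 4*(((5 - 1*25) + 30) - 22) = 4*(((5 - 25) + 30) - 22) = 4*((-20 + 30) - 22) = 4*(10 - 22) = 4*(-12) = -48)
(u(-78) - 1*8209) - 33519 = (-48 - 1*8209) - 33519 = (-48 - 8209) - 33519 = -8257 - 33519 = -41776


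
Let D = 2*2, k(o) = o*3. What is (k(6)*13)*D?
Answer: 936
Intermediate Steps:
k(o) = 3*o
D = 4
(k(6)*13)*D = ((3*6)*13)*4 = (18*13)*4 = 234*4 = 936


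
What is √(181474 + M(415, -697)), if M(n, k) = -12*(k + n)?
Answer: √184858 ≈ 429.95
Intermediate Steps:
M(n, k) = -12*k - 12*n
√(181474 + M(415, -697)) = √(181474 + (-12*(-697) - 12*415)) = √(181474 + (8364 - 4980)) = √(181474 + 3384) = √184858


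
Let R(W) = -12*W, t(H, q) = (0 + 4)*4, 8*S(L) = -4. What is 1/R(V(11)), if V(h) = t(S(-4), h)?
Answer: -1/192 ≈ -0.0052083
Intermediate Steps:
S(L) = -1/2 (S(L) = (1/8)*(-4) = -1/2)
t(H, q) = 16 (t(H, q) = 4*4 = 16)
V(h) = 16
1/R(V(11)) = 1/(-12*16) = 1/(-192) = -1/192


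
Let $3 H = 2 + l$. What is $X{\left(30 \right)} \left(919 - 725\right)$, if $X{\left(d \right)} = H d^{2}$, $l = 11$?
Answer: $756600$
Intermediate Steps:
$H = \frac{13}{3}$ ($H = \frac{2 + 11}{3} = \frac{1}{3} \cdot 13 = \frac{13}{3} \approx 4.3333$)
$X{\left(d \right)} = \frac{13 d^{2}}{3}$
$X{\left(30 \right)} \left(919 - 725\right) = \frac{13 \cdot 30^{2}}{3} \left(919 - 725\right) = \frac{13}{3} \cdot 900 \cdot 194 = 3900 \cdot 194 = 756600$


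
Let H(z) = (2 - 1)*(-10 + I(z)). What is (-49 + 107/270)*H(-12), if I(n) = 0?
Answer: 13123/27 ≈ 486.04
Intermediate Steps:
H(z) = -10 (H(z) = (2 - 1)*(-10 + 0) = 1*(-10) = -10)
(-49 + 107/270)*H(-12) = (-49 + 107/270)*(-10) = -13123/270*(-10) = 13123/27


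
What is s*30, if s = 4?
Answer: 120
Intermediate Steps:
s*30 = 4*30 = 120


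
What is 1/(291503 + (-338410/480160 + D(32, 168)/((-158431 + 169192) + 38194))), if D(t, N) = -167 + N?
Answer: 2350623280/685212081351701 ≈ 3.4305e-6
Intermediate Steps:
1/(291503 + (-338410/480160 + D(32, 168)/((-158431 + 169192) + 38194))) = 1/(291503 + (-338410/480160 + (-167 + 168)/((-158431 + 169192) + 38194))) = 1/(291503 + (-338410*1/480160 + 1/(10761 + 38194))) = 1/(291503 + (-33841/48016 + 1/48955)) = 1/(291503 - 1656638139/2350623280) = 1/(685212081351701/2350623280) = 2350623280/685212081351701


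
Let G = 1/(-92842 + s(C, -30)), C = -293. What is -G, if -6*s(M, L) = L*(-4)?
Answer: 1/92862 ≈ 1.0769e-5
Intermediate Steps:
s(M, L) = 2*L/3 (s(M, L) = -L*(-4)/6 = -(-2)*L/3 = 2*L/3)
G = -1/92862 (G = 1/(-92842 + (⅔)*(-30)) = 1/(-92842 - 20) = 1/(-92862) = -1/92862 ≈ -1.0769e-5)
-G = -1*(-1/92862) = 1/92862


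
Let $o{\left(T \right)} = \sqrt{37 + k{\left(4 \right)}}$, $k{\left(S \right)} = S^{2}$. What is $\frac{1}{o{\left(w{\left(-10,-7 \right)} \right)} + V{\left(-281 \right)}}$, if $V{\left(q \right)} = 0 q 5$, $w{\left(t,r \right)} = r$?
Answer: $\frac{\sqrt{53}}{53} \approx 0.13736$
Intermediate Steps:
$V{\left(q \right)} = 0$ ($V{\left(q \right)} = 0 \cdot 5 = 0$)
$o{\left(T \right)} = \sqrt{53}$ ($o{\left(T \right)} = \sqrt{37 + 4^{2}} = \sqrt{37 + 16} = \sqrt{53}$)
$\frac{1}{o{\left(w{\left(-10,-7 \right)} \right)} + V{\left(-281 \right)}} = \frac{1}{\sqrt{53} + 0} = \frac{1}{\sqrt{53}} = \frac{\sqrt{53}}{53}$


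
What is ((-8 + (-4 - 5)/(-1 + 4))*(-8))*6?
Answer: 528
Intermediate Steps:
((-8 + (-4 - 5)/(-1 + 4))*(-8))*6 = ((-8 - 9/3)*(-8))*6 = ((-8 - 9*1/3)*(-8))*6 = ((-8 - 3)*(-8))*6 = -11*(-8)*6 = 88*6 = 528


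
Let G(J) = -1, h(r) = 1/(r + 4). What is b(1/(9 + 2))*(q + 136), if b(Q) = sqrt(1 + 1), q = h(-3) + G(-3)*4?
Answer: 133*sqrt(2) ≈ 188.09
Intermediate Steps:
h(r) = 1/(4 + r)
q = -3 (q = 1/(4 - 3) - 1*4 = 1/1 - 4 = 1 - 4 = -3)
b(Q) = sqrt(2)
b(1/(9 + 2))*(q + 136) = sqrt(2)*(-3 + 136) = sqrt(2)*133 = 133*sqrt(2)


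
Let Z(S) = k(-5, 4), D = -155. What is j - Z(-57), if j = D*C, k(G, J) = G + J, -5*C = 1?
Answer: 32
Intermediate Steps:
C = -1/5 (C = -1/5*1 = -1/5 ≈ -0.20000)
Z(S) = -1 (Z(S) = -5 + 4 = -1)
j = 31 (j = -155*(-1/5) = 31)
j - Z(-57) = 31 - 1*(-1) = 31 + 1 = 32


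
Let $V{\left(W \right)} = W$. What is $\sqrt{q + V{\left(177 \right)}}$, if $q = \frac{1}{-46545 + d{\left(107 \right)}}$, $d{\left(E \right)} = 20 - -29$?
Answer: $\frac{\sqrt{23915772646}}{11624} \approx 13.304$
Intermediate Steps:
$d{\left(E \right)} = 49$ ($d{\left(E \right)} = 20 + 29 = 49$)
$q = - \frac{1}{46496}$ ($q = \frac{1}{-46545 + 49} = \frac{1}{-46496} = - \frac{1}{46496} \approx -2.1507 \cdot 10^{-5}$)
$\sqrt{q + V{\left(177 \right)}} = \sqrt{- \frac{1}{46496} + 177} = \sqrt{\frac{8229791}{46496}} = \frac{\sqrt{23915772646}}{11624}$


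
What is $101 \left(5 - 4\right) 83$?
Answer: $8383$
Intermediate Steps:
$101 \left(5 - 4\right) 83 = 101 \cdot 1 \cdot 83 = 101 \cdot 83 = 8383$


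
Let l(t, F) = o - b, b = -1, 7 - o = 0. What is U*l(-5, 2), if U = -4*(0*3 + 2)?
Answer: -64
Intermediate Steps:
o = 7 (o = 7 - 1*0 = 7 + 0 = 7)
l(t, F) = 8 (l(t, F) = 7 - 1*(-1) = 7 + 1 = 8)
U = -8 (U = -4*(0 + 2) = -4*2 = -8)
U*l(-5, 2) = -8*8 = -64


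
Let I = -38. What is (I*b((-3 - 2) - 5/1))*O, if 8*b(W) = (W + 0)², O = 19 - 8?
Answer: -5225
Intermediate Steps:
O = 11
b(W) = W²/8 (b(W) = (W + 0)²/8 = W²/8)
(I*b((-3 - 2) - 5/1))*O = -19*((-3 - 2) - 5/1)²/4*11 = -19*(-5 - 5*1)²/4*11 = -19*(-5 - 5)²/4*11 = -19*(-10)²/4*11 = -19*100/4*11 = -38*25/2*11 = -475*11 = -5225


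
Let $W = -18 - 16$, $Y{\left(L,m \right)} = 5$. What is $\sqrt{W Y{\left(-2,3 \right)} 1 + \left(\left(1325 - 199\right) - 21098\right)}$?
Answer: $3 i \sqrt{2238} \approx 141.92 i$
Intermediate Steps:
$W = -34$
$\sqrt{W Y{\left(-2,3 \right)} 1 + \left(\left(1325 - 199\right) - 21098\right)} = \sqrt{\left(-34\right) 5 \cdot 1 + \left(\left(1325 - 199\right) - 21098\right)} = \sqrt{\left(-170\right) 1 + \left(\left(1325 - 199\right) - 21098\right)} = \sqrt{-170 + \left(1126 - 21098\right)} = \sqrt{-170 - 19972} = \sqrt{-20142} = 3 i \sqrt{2238}$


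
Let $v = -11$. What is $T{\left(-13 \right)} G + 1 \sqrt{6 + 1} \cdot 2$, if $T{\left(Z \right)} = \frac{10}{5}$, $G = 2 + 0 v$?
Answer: $4 + 2 \sqrt{7} \approx 9.2915$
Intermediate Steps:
$G = 2$ ($G = 2 + 0 \left(-11\right) = 2 + 0 = 2$)
$T{\left(Z \right)} = 2$ ($T{\left(Z \right)} = 10 \cdot \frac{1}{5} = 2$)
$T{\left(-13 \right)} G + 1 \sqrt{6 + 1} \cdot 2 = 2 \cdot 2 + 1 \sqrt{6 + 1} \cdot 2 = 4 + 1 \sqrt{7} \cdot 2 = 4 + \sqrt{7} \cdot 2 = 4 + 2 \sqrt{7}$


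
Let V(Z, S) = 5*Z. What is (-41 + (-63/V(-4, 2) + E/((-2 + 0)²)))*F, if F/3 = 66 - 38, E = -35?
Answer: -19572/5 ≈ -3914.4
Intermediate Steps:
F = 84 (F = 3*(66 - 38) = 3*28 = 84)
(-41 + (-63/V(-4, 2) + E/((-2 + 0)²)))*F = (-41 + (-63/(5*(-4)) - 35/(-2 + 0)²))*84 = (-41 + (-63/(-20) - 35/((-2)²)))*84 = (-41 + (-63*(-1/20) - 35/4))*84 = (-41 + (63/20 - 35*¼))*84 = (-41 + (63/20 - 35/4))*84 = (-41 - 28/5)*84 = -233/5*84 = -19572/5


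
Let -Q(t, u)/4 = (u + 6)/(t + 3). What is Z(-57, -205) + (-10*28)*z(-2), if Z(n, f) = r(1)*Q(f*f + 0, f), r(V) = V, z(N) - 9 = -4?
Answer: -14709601/10507 ≈ -1400.0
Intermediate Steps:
z(N) = 5 (z(N) = 9 - 4 = 5)
Q(t, u) = -4*(6 + u)/(3 + t) (Q(t, u) = -4*(u + 6)/(t + 3) = -4*(6 + u)/(3 + t))
Z(n, f) = 4*(-6 - f)/(3 + f²) (Z(n, f) = 1*(4*(-6 - f)/(3 + (f*f + 0))) = 1*(4*(-6 - f)/(3 + (f² + 0))) = 1*(4*(-6 - f)/(3 + f²)) = 4*(-6 - f)/(3 + f²))
Z(-57, -205) + (-10*28)*z(-2) = 4*(-6 - 1*(-205))/(3 + (-205)²) - 10*28*5 = 4*(-6 + 205)/(3 + 42025) - 280*5 = 4*199/42028 - 1400 = 4*(1/42028)*199 - 1400 = 199/10507 - 1400 = -14709601/10507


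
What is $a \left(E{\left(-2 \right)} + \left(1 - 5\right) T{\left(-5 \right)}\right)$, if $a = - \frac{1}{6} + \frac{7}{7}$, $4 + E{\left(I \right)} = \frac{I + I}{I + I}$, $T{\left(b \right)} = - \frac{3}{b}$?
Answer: $- \frac{9}{2} \approx -4.5$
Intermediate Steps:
$E{\left(I \right)} = -3$ ($E{\left(I \right)} = -4 + \frac{I + I}{I + I} = -4 + \frac{2 I}{2 I} = -4 + 2 I \frac{1}{2 I} = -4 + 1 = -3$)
$a = \frac{5}{6}$ ($a = \left(-1\right) \frac{1}{6} + 7 \cdot \frac{1}{7} = - \frac{1}{6} + 1 = \frac{5}{6} \approx 0.83333$)
$a \left(E{\left(-2 \right)} + \left(1 - 5\right) T{\left(-5 \right)}\right) = \frac{5 \left(-3 + \left(1 - 5\right) \left(- \frac{3}{-5}\right)\right)}{6} = \frac{5 \left(-3 - 4 \left(\left(-3\right) \left(- \frac{1}{5}\right)\right)\right)}{6} = \frac{5 \left(-3 - \frac{12}{5}\right)}{6} = \frac{5}{6} \left(- \frac{27}{5}\right) = - \frac{9}{2}$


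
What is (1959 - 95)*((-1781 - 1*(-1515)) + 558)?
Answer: 544288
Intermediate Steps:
(1959 - 95)*((-1781 - 1*(-1515)) + 558) = 1864*((-1781 + 1515) + 558) = 1864*(-266 + 558) = 1864*292 = 544288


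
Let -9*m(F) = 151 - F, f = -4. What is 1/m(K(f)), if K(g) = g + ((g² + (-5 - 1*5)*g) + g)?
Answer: -9/103 ≈ -0.087379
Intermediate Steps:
K(g) = g² - 8*g (K(g) = g + ((g² + (-5 - 5)*g) + g) = g + ((g² - 10*g) + g) = g + (g² - 9*g) = g² - 8*g)
m(F) = -151/9 + F/9 (m(F) = -(151 - F)/9 = -151/9 + F/9)
1/m(K(f)) = 1/(-151/9 + (-4*(-8 - 4))/9) = 1/(-151/9 + (-4*(-12))/9) = 1/(-151/9 + (⅑)*48) = 1/(-151/9 + 16/3) = 1/(-103/9) = -9/103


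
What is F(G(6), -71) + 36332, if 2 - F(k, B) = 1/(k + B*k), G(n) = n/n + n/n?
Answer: 5086761/140 ≈ 36334.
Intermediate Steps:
G(n) = 2 (G(n) = 1 + 1 = 2)
F(k, B) = 2 - 1/(k + B*k)
F(G(6), -71) + 36332 = (-1 + 2*2 + 2*(-71)*2)/(2*(1 - 71)) + 36332 = (1/2)*(-1 + 4 - 284)/(-70) + 36332 = (1/2)*(-1/70)*(-281) + 36332 = 281/140 + 36332 = 5086761/140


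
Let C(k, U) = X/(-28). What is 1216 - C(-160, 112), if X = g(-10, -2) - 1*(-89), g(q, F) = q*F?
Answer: 34157/28 ≈ 1219.9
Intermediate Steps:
g(q, F) = F*q
X = 109 (X = -2*(-10) - 1*(-89) = 20 + 89 = 109)
C(k, U) = -109/28 (C(k, U) = 109/(-28) = 109*(-1/28) = -109/28)
1216 - C(-160, 112) = 1216 - 1*(-109/28) = 1216 + 109/28 = 34157/28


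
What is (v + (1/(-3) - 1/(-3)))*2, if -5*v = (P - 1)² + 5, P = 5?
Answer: -42/5 ≈ -8.4000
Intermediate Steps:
v = -21/5 (v = -((5 - 1)² + 5)/5 = -(4² + 5)/5 = -(16 + 5)/5 = -⅕*21 = -21/5 ≈ -4.2000)
(v + (1/(-3) - 1/(-3)))*2 = (-21/5 + (1/(-3) - 1/(-3)))*2 = (-21/5 + (1*(-⅓) - 1*(-⅓)))*2 = (-21/5 + (-⅓ + ⅓))*2 = (-21/5 + 0)*2 = -21/5*2 = -42/5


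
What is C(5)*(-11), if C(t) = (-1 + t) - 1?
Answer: -33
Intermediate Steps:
C(t) = -2 + t
C(5)*(-11) = (-2 + 5)*(-11) = 3*(-11) = -33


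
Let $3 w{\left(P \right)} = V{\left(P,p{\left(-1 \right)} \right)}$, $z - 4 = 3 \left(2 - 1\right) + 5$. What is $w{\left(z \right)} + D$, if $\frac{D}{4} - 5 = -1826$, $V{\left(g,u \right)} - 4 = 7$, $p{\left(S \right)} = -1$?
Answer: $- \frac{21841}{3} \approx -7280.3$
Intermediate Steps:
$V{\left(g,u \right)} = 11$ ($V{\left(g,u \right)} = 4 + 7 = 11$)
$D = -7284$ ($D = 20 + 4 \left(-1826\right) = 20 - 7304 = -7284$)
$z = 12$ ($z = 4 + \left(3 \left(2 - 1\right) + 5\right) = 4 + \left(3 \cdot 1 + 5\right) = 4 + \left(3 + 5\right) = 4 + 8 = 12$)
$w{\left(P \right)} = \frac{11}{3}$ ($w{\left(P \right)} = \frac{1}{3} \cdot 11 = \frac{11}{3}$)
$w{\left(z \right)} + D = \frac{11}{3} - 7284 = - \frac{21841}{3}$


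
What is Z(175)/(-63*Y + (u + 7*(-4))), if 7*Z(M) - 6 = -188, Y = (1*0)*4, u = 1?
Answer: 26/27 ≈ 0.96296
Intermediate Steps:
Y = 0 (Y = 0*4 = 0)
Z(M) = -26 (Z(M) = 6/7 + (⅐)*(-188) = 6/7 - 188/7 = -26)
Z(175)/(-63*Y + (u + 7*(-4))) = -26/(-63*0 + (1 + 7*(-4))) = -26/(0 + (1 - 28)) = -26/(0 - 27) = -26/(-27) = -26*(-1/27) = 26/27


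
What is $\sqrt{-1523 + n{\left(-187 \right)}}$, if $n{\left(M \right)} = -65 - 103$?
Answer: $i \sqrt{1691} \approx 41.122 i$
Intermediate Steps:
$n{\left(M \right)} = -168$
$\sqrt{-1523 + n{\left(-187 \right)}} = \sqrt{-1523 - 168} = \sqrt{-1691} = i \sqrt{1691}$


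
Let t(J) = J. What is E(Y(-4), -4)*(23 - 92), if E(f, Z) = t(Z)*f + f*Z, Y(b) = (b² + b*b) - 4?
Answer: 15456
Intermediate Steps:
Y(b) = -4 + 2*b² (Y(b) = (b² + b²) - 4 = 2*b² - 4 = -4 + 2*b²)
E(f, Z) = 2*Z*f (E(f, Z) = Z*f + f*Z = Z*f + Z*f = 2*Z*f)
E(Y(-4), -4)*(23 - 92) = (2*(-4)*(-4 + 2*(-4)²))*(23 - 92) = (2*(-4)*(-4 + 2*16))*(-69) = (2*(-4)*(-4 + 32))*(-69) = (2*(-4)*28)*(-69) = -224*(-69) = 15456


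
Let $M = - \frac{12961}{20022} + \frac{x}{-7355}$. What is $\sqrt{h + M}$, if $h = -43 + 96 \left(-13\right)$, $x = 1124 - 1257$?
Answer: $\frac{i \sqrt{28010324573005249590}}{147261810} \approx 35.939 i$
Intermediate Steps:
$x = -133$
$h = -1291$ ($h = -43 - 1248 = -1291$)
$M = - \frac{92665229}{147261810}$ ($M = - \frac{12961}{20022} - \frac{133}{-7355} = \left(-12961\right) \frac{1}{20022} - - \frac{133}{7355} = - \frac{12961}{20022} + \frac{133}{7355} = - \frac{92665229}{147261810} \approx -0.62926$)
$\sqrt{h + M} = \sqrt{-1291 - \frac{92665229}{147261810}} = \sqrt{- \frac{190207661939}{147261810}} = \frac{i \sqrt{28010324573005249590}}{147261810}$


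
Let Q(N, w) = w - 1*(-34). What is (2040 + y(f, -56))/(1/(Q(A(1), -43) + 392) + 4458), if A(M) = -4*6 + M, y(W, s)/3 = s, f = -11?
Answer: 716976/1707415 ≈ 0.41992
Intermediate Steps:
y(W, s) = 3*s
A(M) = -24 + M
Q(N, w) = 34 + w (Q(N, w) = w + 34 = 34 + w)
(2040 + y(f, -56))/(1/(Q(A(1), -43) + 392) + 4458) = (2040 + 3*(-56))/(1/((34 - 43) + 392) + 4458) = (2040 - 168)/(1/(-9 + 392) + 4458) = 1872/(1/383 + 4458) = 1872/(1707415/383) = 1872*(383/1707415) = 716976/1707415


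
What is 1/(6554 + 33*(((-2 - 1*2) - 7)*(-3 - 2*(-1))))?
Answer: 1/6917 ≈ 0.00014457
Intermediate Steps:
1/(6554 + 33*(((-2 - 1*2) - 7)*(-3 - 2*(-1)))) = 1/(6554 + 33*(((-2 - 2) - 7)*(-3 + 2))) = 1/(6554 + 33*((-4 - 7)*(-1))) = 1/(6554 + 33*(-11*(-1))) = 1/(6554 + 33*11) = 1/(6554 + 363) = 1/6917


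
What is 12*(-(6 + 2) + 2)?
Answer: -72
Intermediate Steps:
12*(-(6 + 2) + 2) = 12*(-1*8 + 2) = 12*(-8 + 2) = 12*(-6) = -72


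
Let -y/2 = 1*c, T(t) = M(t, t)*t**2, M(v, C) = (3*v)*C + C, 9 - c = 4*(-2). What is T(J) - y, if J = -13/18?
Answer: 1205107/34992 ≈ 34.440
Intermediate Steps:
c = 17 (c = 9 - 4*(-2) = 9 - 1*(-8) = 9 + 8 = 17)
J = -13/18 (J = -13*1/18 = -13/18 ≈ -0.72222)
M(v, C) = C + 3*C*v (M(v, C) = 3*C*v + C = C + 3*C*v)
T(t) = t**3*(1 + 3*t) (T(t) = (t*(1 + 3*t))*t**2 = t**3*(1 + 3*t))
y = -34 (y = -2*17 = -34)
T(J) - y = (-13/18)**3*(1 + 3*(-13/18)) - 1*(-34) = -2197*(1 - 13/6)/5832 + 34 = -2197/5832*(-7/6) + 34 = 15379/34992 + 34 = 1205107/34992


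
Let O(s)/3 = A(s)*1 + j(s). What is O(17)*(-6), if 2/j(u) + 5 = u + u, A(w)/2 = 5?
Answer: -5256/29 ≈ -181.24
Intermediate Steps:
A(w) = 10 (A(w) = 2*5 = 10)
j(u) = 2/(-5 + 2*u) (j(u) = 2/(-5 + (u + u)) = 2/(-5 + 2*u))
O(s) = 30 + 6/(-5 + 2*s) (O(s) = 3*(10*1 + 2/(-5 + 2*s)) = 3*(10 + 2/(-5 + 2*s)) = 30 + 6/(-5 + 2*s))
O(17)*(-6) = (12*(-12 + 5*17)/(-5 + 2*17))*(-6) = (12*(-12 + 85)/(-5 + 34))*(-6) = (12*73/29)*(-6) = (12*(1/29)*73)*(-6) = (876/29)*(-6) = -5256/29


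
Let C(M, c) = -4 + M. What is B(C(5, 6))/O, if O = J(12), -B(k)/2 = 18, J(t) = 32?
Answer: -9/8 ≈ -1.1250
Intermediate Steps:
B(k) = -36 (B(k) = -2*18 = -36)
O = 32
B(C(5, 6))/O = -36/32 = -36*1/32 = -9/8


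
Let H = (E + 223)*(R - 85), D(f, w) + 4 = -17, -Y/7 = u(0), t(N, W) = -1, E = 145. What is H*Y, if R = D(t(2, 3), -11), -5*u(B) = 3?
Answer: -819168/5 ≈ -1.6383e+5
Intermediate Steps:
u(B) = -3/5 (u(B) = -1/5*3 = -3/5)
Y = 21/5 (Y = -7*(-3/5) = 21/5 ≈ 4.2000)
D(f, w) = -21 (D(f, w) = -4 - 17 = -21)
R = -21
H = -39008 (H = (145 + 223)*(-21 - 85) = 368*(-106) = -39008)
H*Y = -39008*21/5 = -819168/5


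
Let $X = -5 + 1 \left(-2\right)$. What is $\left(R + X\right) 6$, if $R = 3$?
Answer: $-24$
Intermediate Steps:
$X = -7$ ($X = -5 - 2 = -7$)
$\left(R + X\right) 6 = \left(3 - 7\right) 6 = \left(-4\right) 6 = -24$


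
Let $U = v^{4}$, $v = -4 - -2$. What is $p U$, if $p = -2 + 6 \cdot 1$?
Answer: $64$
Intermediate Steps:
$v = -2$ ($v = -4 + 2 = -2$)
$U = 16$ ($U = \left(-2\right)^{4} = 16$)
$p = 4$ ($p = -2 + 6 = 4$)
$p U = 4 \cdot 16 = 64$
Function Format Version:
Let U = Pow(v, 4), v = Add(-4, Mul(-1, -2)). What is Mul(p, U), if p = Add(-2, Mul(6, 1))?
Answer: 64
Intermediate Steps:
v = -2 (v = Add(-4, 2) = -2)
U = 16 (U = Pow(-2, 4) = 16)
p = 4 (p = Add(-2, 6) = 4)
Mul(p, U) = Mul(4, 16) = 64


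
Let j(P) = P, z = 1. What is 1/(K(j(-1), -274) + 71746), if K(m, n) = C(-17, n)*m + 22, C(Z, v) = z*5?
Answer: 1/71763 ≈ 1.3935e-5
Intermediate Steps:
C(Z, v) = 5 (C(Z, v) = 1*5 = 5)
K(m, n) = 22 + 5*m (K(m, n) = 5*m + 22 = 22 + 5*m)
1/(K(j(-1), -274) + 71746) = 1/((22 + 5*(-1)) + 71746) = 1/((22 - 5) + 71746) = 1/(17 + 71746) = 1/71763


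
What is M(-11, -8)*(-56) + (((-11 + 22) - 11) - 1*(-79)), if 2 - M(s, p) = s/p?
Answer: 44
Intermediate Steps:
M(s, p) = 2 - s/p
M(-11, -8)*(-56) + (((-11 + 22) - 11) - 1*(-79)) = (2 - 1*(-11)/(-8))*(-56) + (((-11 + 22) - 11) - 1*(-79)) = (2 - 1*(-11)*(-⅛))*(-56) + ((11 - 11) + 79) = (2 - 11/8)*(-56) + (0 + 79) = (5/8)*(-56) + 79 = -35 + 79 = 44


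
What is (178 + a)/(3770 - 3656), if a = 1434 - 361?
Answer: 417/38 ≈ 10.974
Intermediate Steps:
a = 1073
(178 + a)/(3770 - 3656) = (178 + 1073)/(3770 - 3656) = 1251/114 = 1251*(1/114) = 417/38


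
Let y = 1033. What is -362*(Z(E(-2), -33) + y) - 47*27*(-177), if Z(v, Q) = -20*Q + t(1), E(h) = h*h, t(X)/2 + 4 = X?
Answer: -386081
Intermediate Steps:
t(X) = -8 + 2*X
E(h) = h²
Z(v, Q) = -6 - 20*Q (Z(v, Q) = -20*Q + (-8 + 2*1) = -20*Q + (-8 + 2) = -20*Q - 6 = -6 - 20*Q)
-362*(Z(E(-2), -33) + y) - 47*27*(-177) = -362*((-6 - 20*(-33)) + 1033) - 47*27*(-177) = -362*((-6 + 660) + 1033) - 47*(-4779) = -362*(654 + 1033) - 1*(-224613) = -362*1687 + 224613 = -610694 + 224613 = -386081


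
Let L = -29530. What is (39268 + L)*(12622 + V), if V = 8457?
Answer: 205267302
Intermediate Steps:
(39268 + L)*(12622 + V) = (39268 - 29530)*(12622 + 8457) = 9738*21079 = 205267302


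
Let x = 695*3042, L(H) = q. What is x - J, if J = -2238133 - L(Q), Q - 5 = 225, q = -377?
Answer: 4351946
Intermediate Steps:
Q = 230 (Q = 5 + 225 = 230)
L(H) = -377
J = -2237756 (J = -2238133 - 1*(-377) = -2238133 + 377 = -2237756)
x = 2114190
x - J = 2114190 - 1*(-2237756) = 2114190 + 2237756 = 4351946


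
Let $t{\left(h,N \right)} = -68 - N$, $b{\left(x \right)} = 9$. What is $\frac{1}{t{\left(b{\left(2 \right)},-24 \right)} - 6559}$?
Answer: $- \frac{1}{6603} \approx -0.00015145$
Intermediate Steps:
$\frac{1}{t{\left(b{\left(2 \right)},-24 \right)} - 6559} = \frac{1}{\left(-68 - -24\right) - 6559} = \frac{1}{\left(-68 + 24\right) - 6559} = \frac{1}{-44 - 6559} = \frac{1}{-6603} = - \frac{1}{6603}$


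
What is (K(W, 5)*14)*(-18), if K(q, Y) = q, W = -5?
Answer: 1260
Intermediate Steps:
(K(W, 5)*14)*(-18) = -5*14*(-18) = -70*(-18) = 1260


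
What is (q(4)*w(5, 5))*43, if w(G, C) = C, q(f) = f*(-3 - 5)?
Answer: -6880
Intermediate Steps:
q(f) = -8*f (q(f) = f*(-8) = -8*f)
(q(4)*w(5, 5))*43 = (-8*4*5)*43 = -32*5*43 = -160*43 = -6880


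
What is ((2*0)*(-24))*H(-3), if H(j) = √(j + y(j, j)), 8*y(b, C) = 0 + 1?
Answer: 0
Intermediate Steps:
y(b, C) = ⅛ (y(b, C) = (0 + 1)/8 = (⅛)*1 = ⅛)
H(j) = √(⅛ + j) (H(j) = √(j + ⅛) = √(⅛ + j))
((2*0)*(-24))*H(-3) = ((2*0)*(-24))*(√(2 + 16*(-3))/4) = (0*(-24))*(√(2 - 48)/4) = 0*(√(-46)/4) = 0*((I*√46)/4) = 0*(I*√46/4) = 0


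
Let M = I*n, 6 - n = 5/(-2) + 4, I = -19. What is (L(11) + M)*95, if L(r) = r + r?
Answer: -12065/2 ≈ -6032.5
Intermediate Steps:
L(r) = 2*r
n = 9/2 (n = 6 - (5/(-2) + 4) = 6 - (5*(-1/2) + 4) = 6 - (-5/2 + 4) = 6 - 1*3/2 = 6 - 3/2 = 9/2 ≈ 4.5000)
M = -171/2 (M = -19*9/2 = -171/2 ≈ -85.500)
(L(11) + M)*95 = (2*11 - 171/2)*95 = (22 - 171/2)*95 = -127/2*95 = -12065/2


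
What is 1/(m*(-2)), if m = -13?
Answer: 1/26 ≈ 0.038462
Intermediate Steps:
1/(m*(-2)) = 1/(-13*(-2)) = 1/26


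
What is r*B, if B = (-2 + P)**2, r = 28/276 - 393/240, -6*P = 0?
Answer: -8479/1380 ≈ -6.1442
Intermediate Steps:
P = 0 (P = -1/6*0 = 0)
r = -8479/5520 (r = 28*(1/276) - 393*1/240 = 7/69 - 131/80 = -8479/5520 ≈ -1.5361)
B = 4 (B = (-2 + 0)**2 = (-2)**2 = 4)
r*B = -8479/5520*4 = -8479/1380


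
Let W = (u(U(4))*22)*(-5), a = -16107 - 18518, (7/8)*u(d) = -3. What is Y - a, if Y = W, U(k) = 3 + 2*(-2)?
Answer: 245015/7 ≈ 35002.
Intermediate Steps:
U(k) = -1 (U(k) = 3 - 4 = -1)
u(d) = -24/7 (u(d) = (8/7)*(-3) = -24/7)
a = -34625
W = 2640/7 (W = -24/7*22*(-5) = -528/7*(-5) = 2640/7 ≈ 377.14)
Y = 2640/7 ≈ 377.14
Y - a = 2640/7 - 1*(-34625) = 2640/7 + 34625 = 245015/7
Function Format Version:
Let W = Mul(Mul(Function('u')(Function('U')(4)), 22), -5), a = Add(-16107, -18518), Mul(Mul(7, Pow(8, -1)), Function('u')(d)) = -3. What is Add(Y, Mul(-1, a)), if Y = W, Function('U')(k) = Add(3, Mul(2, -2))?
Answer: Rational(245015, 7) ≈ 35002.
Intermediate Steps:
Function('U')(k) = -1 (Function('U')(k) = Add(3, -4) = -1)
Function('u')(d) = Rational(-24, 7) (Function('u')(d) = Mul(Rational(8, 7), -3) = Rational(-24, 7))
a = -34625
W = Rational(2640, 7) (W = Mul(Mul(Rational(-24, 7), 22), -5) = Mul(Rational(-528, 7), -5) = Rational(2640, 7) ≈ 377.14)
Y = Rational(2640, 7) ≈ 377.14
Add(Y, Mul(-1, a)) = Add(Rational(2640, 7), Mul(-1, -34625)) = Add(Rational(2640, 7), 34625) = Rational(245015, 7)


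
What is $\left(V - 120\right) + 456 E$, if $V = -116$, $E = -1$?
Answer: $-692$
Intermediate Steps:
$\left(V - 120\right) + 456 E = \left(-116 - 120\right) + 456 \left(-1\right) = -236 - 456 = -692$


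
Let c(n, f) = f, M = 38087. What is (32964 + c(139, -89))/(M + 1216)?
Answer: 32875/39303 ≈ 0.83645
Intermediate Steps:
(32964 + c(139, -89))/(M + 1216) = (32964 - 89)/(38087 + 1216) = 32875/39303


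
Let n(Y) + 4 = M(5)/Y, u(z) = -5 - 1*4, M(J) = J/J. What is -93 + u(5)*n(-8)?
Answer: -447/8 ≈ -55.875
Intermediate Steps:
M(J) = 1
u(z) = -9 (u(z) = -5 - 4 = -9)
n(Y) = -4 + 1/Y
-93 + u(5)*n(-8) = -93 - 9*(-4 + 1/(-8)) = -93 - 9*(-4 - ⅛) = -93 - 9*(-33/8) = -93 + 297/8 = -447/8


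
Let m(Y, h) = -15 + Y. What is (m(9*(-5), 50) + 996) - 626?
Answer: 310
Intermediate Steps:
(m(9*(-5), 50) + 996) - 626 = ((-15 + 9*(-5)) + 996) - 626 = ((-15 - 45) + 996) - 626 = (-60 + 996) - 626 = 936 - 626 = 310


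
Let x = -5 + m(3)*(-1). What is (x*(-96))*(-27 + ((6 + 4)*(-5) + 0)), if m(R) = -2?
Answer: -22176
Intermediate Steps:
x = -3 (x = -5 - 2*(-1) = -5 + 2 = -3)
(x*(-96))*(-27 + ((6 + 4)*(-5) + 0)) = (-3*(-96))*(-27 + ((6 + 4)*(-5) + 0)) = 288*(-27 + (10*(-5) + 0)) = 288*(-27 + (-50 + 0)) = 288*(-27 - 50) = 288*(-77) = -22176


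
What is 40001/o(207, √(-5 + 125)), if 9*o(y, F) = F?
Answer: 120003*√30/20 ≈ 32864.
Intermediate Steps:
o(y, F) = F/9
40001/o(207, √(-5 + 125)) = 40001/((√(-5 + 125)/9)) = 40001/((√120/9)) = 40001/(((2*√30)/9)) = 40001/((2*√30/9)) = 40001*(3*√30/20) = 120003*√30/20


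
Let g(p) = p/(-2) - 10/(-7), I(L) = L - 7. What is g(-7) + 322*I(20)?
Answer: 58673/14 ≈ 4190.9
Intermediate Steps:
I(L) = -7 + L
g(p) = 10/7 - p/2 (g(p) = p*(-1/2) - 10*(-1/7) = -p/2 + 10/7 = 10/7 - p/2)
g(-7) + 322*I(20) = (10/7 - 1/2*(-7)) + 322*(-7 + 20) = (10/7 + 7/2) + 322*13 = 69/14 + 4186 = 58673/14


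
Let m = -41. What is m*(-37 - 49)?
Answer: 3526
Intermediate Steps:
m*(-37 - 49) = -41*(-37 - 49) = -41*(-86) = 3526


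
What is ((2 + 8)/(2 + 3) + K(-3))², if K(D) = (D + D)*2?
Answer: 100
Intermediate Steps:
K(D) = 4*D (K(D) = (2*D)*2 = 4*D)
((2 + 8)/(2 + 3) + K(-3))² = ((2 + 8)/(2 + 3) + 4*(-3))² = (10/5 - 12)² = (10*(⅕) - 12)² = (2 - 12)² = (-10)² = 100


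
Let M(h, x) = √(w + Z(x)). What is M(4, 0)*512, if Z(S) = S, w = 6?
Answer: 512*√6 ≈ 1254.1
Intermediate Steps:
M(h, x) = √(6 + x)
M(4, 0)*512 = √(6 + 0)*512 = √6*512 = 512*√6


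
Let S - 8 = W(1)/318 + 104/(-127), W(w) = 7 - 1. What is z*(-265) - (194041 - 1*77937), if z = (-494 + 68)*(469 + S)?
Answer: 6812548052/127 ≈ 5.3642e+7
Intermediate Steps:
W(w) = 6
S = 48463/6731 (S = 8 + (6/318 + 104/(-127)) = 8 + (6*(1/318) + 104*(-1/127)) = 8 + (1/53 - 104/127) = 8 - 5385/6731 = 48463/6731 ≈ 7.2000)
z = -1365458652/6731 (z = (-494 + 68)*(469 + 48463/6731) = -426*3205302/6731 = -1365458652/6731 ≈ -2.0286e+5)
z*(-265) - (194041 - 1*77937) = -1365458652/6731*(-265) - (194041 - 1*77937) = 6827293260/127 - (194041 - 77937) = 6827293260/127 - 1*116104 = 6827293260/127 - 116104 = 6812548052/127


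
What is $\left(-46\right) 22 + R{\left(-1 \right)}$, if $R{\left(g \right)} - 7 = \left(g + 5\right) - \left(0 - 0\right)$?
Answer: $-1001$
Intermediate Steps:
$R{\left(g \right)} = 12 + g$ ($R{\left(g \right)} = 7 - \left(-5 + 0 - g\right) = 7 + \left(\left(5 + g\right) - \left(0 + 0\right)\right) = 7 + \left(\left(5 + g\right) - 0\right) = 7 + \left(\left(5 + g\right) + 0\right) = 7 + \left(5 + g\right) = 12 + g$)
$\left(-46\right) 22 + R{\left(-1 \right)} = \left(-46\right) 22 + \left(12 - 1\right) = -1012 + 11 = -1001$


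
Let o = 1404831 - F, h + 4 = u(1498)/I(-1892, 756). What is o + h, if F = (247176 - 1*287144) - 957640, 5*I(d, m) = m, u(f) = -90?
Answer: 100902245/42 ≈ 2.4024e+6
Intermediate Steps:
I(d, m) = m/5
F = -997608 (F = (247176 - 287144) - 957640 = -39968 - 957640 = -997608)
h = -193/42 (h = -4 - 90/((⅕)*756) = -4 - 90/756/5 = -4 - 90*5/756 = -4 - 25/42 = -193/42 ≈ -4.5952)
o = 2402439 (o = 1404831 - 1*(-997608) = 1404831 + 997608 = 2402439)
o + h = 2402439 - 193/42 = 100902245/42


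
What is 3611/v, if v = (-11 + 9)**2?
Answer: 3611/4 ≈ 902.75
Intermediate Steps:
v = 4 (v = (-2)**2 = 4)
3611/v = 3611/4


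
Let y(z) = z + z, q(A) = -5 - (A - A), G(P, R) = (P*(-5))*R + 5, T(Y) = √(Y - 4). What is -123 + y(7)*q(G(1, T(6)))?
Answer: -193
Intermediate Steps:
T(Y) = √(-4 + Y)
G(P, R) = 5 - 5*P*R (G(P, R) = (-5*P)*R + 5 = -5*P*R + 5 = 5 - 5*P*R)
q(A) = -5 (q(A) = -5 - 1*0 = -5 + 0 = -5)
y(z) = 2*z
-123 + y(7)*q(G(1, T(6))) = -123 + (2*7)*(-5) = -123 + 14*(-5) = -123 - 70 = -193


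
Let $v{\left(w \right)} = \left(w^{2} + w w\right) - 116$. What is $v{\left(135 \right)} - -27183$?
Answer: $63517$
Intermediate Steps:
$v{\left(w \right)} = -116 + 2 w^{2}$ ($v{\left(w \right)} = \left(w^{2} + w^{2}\right) - 116 = 2 w^{2} - 116 = -116 + 2 w^{2}$)
$v{\left(135 \right)} - -27183 = \left(-116 + 2 \cdot 135^{2}\right) - -27183 = \left(-116 + 2 \cdot 18225\right) + 27183 = \left(-116 + 36450\right) + 27183 = 36334 + 27183 = 63517$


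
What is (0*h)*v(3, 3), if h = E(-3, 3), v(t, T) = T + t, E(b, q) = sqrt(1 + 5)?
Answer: 0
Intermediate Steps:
E(b, q) = sqrt(6)
h = sqrt(6) ≈ 2.4495
(0*h)*v(3, 3) = (0*sqrt(6))*(3 + 3) = 0*6 = 0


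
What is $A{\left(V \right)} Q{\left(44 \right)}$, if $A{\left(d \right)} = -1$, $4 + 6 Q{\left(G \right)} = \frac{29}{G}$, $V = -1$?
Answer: $\frac{49}{88} \approx 0.55682$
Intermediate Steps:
$Q{\left(G \right)} = - \frac{2}{3} + \frac{29}{6 G}$ ($Q{\left(G \right)} = - \frac{2}{3} + \frac{29 \frac{1}{G}}{6} = - \frac{2}{3} + \frac{29}{6 G}$)
$A{\left(V \right)} Q{\left(44 \right)} = - \frac{29 - 176}{6 \cdot 44} = - \frac{-147}{6 \cdot 44} = \left(-1\right) \left(- \frac{49}{88}\right) = \frac{49}{88}$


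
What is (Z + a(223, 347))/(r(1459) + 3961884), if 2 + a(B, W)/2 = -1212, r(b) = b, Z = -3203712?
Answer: -3206140/3963343 ≈ -0.80895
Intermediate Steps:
a(B, W) = -2428 (a(B, W) = -4 + 2*(-1212) = -4 - 2424 = -2428)
(Z + a(223, 347))/(r(1459) + 3961884) = (-3203712 - 2428)/(1459 + 3961884) = -3206140/3963343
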